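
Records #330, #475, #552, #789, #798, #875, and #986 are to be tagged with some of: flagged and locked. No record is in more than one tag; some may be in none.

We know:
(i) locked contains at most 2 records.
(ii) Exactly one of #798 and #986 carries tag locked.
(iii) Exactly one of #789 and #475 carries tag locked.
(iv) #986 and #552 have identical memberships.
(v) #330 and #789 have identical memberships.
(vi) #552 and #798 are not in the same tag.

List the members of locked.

locked = {#475, #798}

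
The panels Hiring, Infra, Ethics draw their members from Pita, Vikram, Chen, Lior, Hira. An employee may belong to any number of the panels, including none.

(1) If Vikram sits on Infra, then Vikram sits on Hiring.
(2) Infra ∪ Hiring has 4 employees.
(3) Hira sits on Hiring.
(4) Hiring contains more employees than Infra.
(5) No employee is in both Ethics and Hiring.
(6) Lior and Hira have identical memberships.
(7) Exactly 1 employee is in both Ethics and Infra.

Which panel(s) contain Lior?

Lior: Hiring

From (3): Hira ∈ Hiring.
(5) (disjoint): Hira ∉ Ethics.
(6): Lior matches Hira: Lior ∈ Hiring.
(6): Lior matches Hira: Lior ∉ Ethics.
Suppose Lior ∈ Infra: no assignment then satisfies all the clues, so Lior ∉ Infra.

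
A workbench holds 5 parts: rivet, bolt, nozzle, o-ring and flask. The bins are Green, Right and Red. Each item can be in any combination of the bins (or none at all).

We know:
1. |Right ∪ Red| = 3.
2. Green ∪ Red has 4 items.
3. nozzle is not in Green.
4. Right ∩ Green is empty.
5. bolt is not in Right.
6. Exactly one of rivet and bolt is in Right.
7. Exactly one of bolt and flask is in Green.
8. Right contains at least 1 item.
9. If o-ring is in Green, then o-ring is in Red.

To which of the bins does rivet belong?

rivet: Red, Right

From (3): nozzle ∉ Green.
From (5): bolt ∉ Right.
(6) (exactly one): rivet ∈ Right.
(4) (disjoint): rivet ∉ Green.
Suppose rivet ∉ Red: no assignment then satisfies all the clues, so rivet ∈ Red.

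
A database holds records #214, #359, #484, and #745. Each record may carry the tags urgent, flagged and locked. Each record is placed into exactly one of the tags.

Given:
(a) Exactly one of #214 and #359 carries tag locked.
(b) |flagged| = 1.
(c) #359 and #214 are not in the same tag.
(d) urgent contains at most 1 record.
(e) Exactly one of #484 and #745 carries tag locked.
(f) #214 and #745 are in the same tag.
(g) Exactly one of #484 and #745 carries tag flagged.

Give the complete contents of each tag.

urgent = {#359}; flagged = {#484}; locked = {#214, #745}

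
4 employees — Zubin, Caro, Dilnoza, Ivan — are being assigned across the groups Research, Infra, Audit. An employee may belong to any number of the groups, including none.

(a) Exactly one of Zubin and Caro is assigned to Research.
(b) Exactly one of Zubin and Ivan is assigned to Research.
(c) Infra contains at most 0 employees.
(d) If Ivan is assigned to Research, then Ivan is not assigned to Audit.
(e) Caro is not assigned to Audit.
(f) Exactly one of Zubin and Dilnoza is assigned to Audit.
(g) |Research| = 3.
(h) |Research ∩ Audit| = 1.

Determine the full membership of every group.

From (e): Caro ∉ Audit.
(c): Infra already has 0, so the rest are out.
Suppose Zubin ∈ Research: no assignment then satisfies all the clues, so Zubin ∉ Research.

Research = {Caro, Dilnoza, Ivan}; Infra = {}; Audit = {Dilnoza}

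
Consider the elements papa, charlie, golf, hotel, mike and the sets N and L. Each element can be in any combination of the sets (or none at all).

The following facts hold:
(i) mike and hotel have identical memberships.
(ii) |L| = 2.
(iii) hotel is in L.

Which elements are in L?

From (iii): hotel ∈ L.
(i): mike matches hotel: mike ∈ L.
(ii): L already has 2, so the rest are out.

L = {hotel, mike}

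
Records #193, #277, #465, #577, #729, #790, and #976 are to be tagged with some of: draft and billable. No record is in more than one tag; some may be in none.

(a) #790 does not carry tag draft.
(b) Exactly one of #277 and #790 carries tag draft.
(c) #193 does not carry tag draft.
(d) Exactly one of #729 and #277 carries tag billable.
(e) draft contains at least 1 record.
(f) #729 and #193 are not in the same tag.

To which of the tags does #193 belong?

#193: none

From (a): #790 ∉ draft.
From (c): #193 ∉ draft.
(b) (exactly one): #277 ∈ draft.
(d) (exactly one): #729 ∈ billable.
(f): #193 ∉ billable.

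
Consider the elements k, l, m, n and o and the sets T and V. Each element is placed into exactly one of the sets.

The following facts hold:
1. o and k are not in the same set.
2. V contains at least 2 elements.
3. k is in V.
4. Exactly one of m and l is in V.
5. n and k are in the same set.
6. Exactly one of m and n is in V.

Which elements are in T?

From (3): k ∈ V.
(1): o ∉ V.
(5): n matches k: n ∉ T.
(5): n matches k: n ∈ V.
(6) (exactly one): m ∉ V.
Only one set left: m ∈ T.
Only one set left: o ∈ T.
(4) (exactly one): l ∈ V.

T = {m, o}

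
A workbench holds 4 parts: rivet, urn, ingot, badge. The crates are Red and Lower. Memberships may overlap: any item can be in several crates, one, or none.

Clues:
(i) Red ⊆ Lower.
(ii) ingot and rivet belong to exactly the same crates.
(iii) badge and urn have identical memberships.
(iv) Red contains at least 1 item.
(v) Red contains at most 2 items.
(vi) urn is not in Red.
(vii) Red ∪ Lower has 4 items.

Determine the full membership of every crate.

From (vi): urn ∉ Red.
(iii): badge matches urn: badge ∉ Red.
Suppose rivet ∉ Red: no assignment then satisfies all the clues, so rivet ∈ Red.

Red = {ingot, rivet}; Lower = {badge, ingot, rivet, urn}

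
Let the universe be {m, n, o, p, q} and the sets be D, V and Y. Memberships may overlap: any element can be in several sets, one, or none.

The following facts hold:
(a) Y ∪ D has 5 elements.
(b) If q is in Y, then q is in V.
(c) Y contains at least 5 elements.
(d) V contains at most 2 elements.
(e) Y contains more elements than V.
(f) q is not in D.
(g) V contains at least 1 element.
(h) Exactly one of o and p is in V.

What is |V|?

From (f): q ∉ D.
(c): only 5 candidates remain for Y, so all are in.
(b): q ∈ V.
Suppose m ∈ V: no assignment then satisfies all the clues, so m ∉ V.

2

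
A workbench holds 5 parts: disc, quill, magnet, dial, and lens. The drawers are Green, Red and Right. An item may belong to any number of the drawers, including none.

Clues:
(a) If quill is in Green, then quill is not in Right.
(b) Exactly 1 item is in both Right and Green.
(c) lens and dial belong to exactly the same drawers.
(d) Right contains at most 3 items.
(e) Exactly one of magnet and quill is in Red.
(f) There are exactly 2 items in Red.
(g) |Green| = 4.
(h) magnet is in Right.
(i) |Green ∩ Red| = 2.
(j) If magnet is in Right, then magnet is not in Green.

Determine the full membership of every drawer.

Green = {dial, disc, lens, quill}; Red = {disc, quill}; Right = {disc, magnet}

From (h): magnet ∈ Right.
(j): magnet ∉ Green.
(g): only 4 candidates remain for Green, so all are in.
(a): quill ∉ Right.
Suppose disc ∉ Red: no assignment then satisfies all the clues, so disc ∈ Red.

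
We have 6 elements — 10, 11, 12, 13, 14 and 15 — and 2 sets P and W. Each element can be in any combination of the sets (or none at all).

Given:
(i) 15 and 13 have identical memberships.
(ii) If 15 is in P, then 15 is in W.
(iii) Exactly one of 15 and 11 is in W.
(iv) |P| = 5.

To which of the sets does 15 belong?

15: P, W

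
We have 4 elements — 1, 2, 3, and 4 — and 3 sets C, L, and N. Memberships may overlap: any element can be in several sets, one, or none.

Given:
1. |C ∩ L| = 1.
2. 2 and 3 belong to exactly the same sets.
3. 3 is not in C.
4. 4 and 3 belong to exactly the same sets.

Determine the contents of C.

From (3): 3 ∉ C.
(2): 2 matches 3: 2 ∉ C.
(4): 4 matches 3: 4 ∉ C.
Suppose 1 ∉ C: no assignment then satisfies all the clues, so 1 ∈ C.

C = {1}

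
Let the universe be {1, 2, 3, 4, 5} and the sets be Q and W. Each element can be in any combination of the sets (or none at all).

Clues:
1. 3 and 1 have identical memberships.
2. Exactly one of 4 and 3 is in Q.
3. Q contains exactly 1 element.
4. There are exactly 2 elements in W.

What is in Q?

Q = {4}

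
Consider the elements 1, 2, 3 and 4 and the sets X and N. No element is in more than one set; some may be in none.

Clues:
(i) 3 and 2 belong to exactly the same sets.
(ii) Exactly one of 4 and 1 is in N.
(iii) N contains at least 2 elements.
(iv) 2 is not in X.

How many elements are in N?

3

From (iv): 2 ∉ X.
(i): 3 matches 2: 3 ∉ X.
Suppose 2 ∉ N: no assignment then satisfies all the clues, so 2 ∈ N.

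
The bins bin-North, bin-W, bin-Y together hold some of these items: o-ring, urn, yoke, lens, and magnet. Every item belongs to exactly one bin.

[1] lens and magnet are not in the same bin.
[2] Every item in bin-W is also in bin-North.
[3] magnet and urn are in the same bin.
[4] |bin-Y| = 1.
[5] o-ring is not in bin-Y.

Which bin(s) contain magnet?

From (5): o-ring ∉ bin-Y.
Suppose magnet ∉ bin-North: no assignment then satisfies all the clues, so magnet ∈ bin-North.

magnet: bin-North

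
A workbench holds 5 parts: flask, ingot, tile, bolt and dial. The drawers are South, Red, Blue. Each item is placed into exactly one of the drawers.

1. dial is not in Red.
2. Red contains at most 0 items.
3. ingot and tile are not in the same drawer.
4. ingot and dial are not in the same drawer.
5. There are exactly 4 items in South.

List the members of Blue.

Blue = {ingot}

From (1): dial ∉ Red.
(2): Red already has 0, so the rest are out.
Suppose flask ∈ Blue: no assignment then satisfies all the clues, so flask ∉ Blue.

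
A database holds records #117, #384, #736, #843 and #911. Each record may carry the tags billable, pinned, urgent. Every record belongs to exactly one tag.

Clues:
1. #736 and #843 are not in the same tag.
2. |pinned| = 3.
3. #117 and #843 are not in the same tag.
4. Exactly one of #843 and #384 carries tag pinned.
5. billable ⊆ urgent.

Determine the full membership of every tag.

billable = {}; pinned = {#117, #384, #736}; urgent = {#843, #911}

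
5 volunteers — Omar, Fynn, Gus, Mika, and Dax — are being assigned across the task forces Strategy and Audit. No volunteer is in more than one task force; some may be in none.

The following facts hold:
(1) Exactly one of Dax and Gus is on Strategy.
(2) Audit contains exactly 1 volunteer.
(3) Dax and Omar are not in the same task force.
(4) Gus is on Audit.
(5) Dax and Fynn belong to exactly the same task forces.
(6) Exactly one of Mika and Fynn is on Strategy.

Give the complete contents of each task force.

From (4): Gus ∈ Audit.
(1) (exactly one): Dax ∈ Strategy.
(2): Audit already has 1, so the rest are out.
(3): Omar ∉ Strategy.
(5): Fynn matches Dax: Fynn ∈ Strategy.
(6) (exactly one): Mika ∉ Strategy.

Strategy = {Dax, Fynn}; Audit = {Gus}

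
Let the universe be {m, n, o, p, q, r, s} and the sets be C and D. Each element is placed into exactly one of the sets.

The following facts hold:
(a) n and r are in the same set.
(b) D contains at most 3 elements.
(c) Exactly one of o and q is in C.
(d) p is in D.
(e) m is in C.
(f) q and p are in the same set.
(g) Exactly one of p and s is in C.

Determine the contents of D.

D = {p, q}

From (d): p ∈ D.
From (e): m ∈ C.
(f): q matches p: q ∉ C.
(f): q matches p: q ∈ D.
(g) (exactly one): s ∈ C.
(c) (exactly one): o ∈ C.
Suppose n ∈ D: no assignment then satisfies all the clues, so n ∉ D.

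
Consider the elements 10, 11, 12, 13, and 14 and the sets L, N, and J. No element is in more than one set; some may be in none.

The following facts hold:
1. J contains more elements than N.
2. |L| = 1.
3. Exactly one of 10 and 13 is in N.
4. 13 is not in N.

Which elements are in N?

N = {10}

From (4): 13 ∉ N.
(3) (exactly one): 10 ∈ N.
Suppose 11 ∈ N: no assignment then satisfies all the clues, so 11 ∉ N.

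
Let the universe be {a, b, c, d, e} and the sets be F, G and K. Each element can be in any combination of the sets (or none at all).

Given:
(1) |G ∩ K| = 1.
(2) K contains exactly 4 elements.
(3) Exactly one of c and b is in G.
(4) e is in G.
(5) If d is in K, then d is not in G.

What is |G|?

2

From (4): e ∈ G.
Suppose a ∈ G: no assignment then satisfies all the clues, so a ∉ G.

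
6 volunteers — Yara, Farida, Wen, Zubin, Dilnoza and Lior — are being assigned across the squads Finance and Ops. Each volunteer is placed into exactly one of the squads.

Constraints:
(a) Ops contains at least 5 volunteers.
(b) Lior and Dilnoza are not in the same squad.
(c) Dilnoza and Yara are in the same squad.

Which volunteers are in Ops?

Ops = {Dilnoza, Farida, Wen, Yara, Zubin}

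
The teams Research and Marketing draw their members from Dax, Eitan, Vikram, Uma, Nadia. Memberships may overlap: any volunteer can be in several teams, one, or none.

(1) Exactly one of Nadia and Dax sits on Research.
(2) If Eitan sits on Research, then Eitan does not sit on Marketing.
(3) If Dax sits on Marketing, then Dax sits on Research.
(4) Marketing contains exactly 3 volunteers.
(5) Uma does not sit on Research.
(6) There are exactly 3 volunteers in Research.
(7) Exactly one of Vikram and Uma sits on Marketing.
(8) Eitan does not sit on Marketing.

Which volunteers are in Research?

Research = {Dax, Eitan, Vikram}

From (5): Uma ∉ Research.
From (8): Eitan ∉ Marketing.
Suppose Dax ∉ Research: no assignment then satisfies all the clues, so Dax ∈ Research.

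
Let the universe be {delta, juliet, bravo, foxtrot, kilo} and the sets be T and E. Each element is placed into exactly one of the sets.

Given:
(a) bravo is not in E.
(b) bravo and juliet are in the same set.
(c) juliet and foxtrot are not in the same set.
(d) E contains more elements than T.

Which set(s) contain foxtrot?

From (a): bravo ∉ E.
(b): juliet matches bravo: juliet ∉ E.
Only one set left: juliet ∈ T.
Only one set left: bravo ∈ T.
(c): foxtrot ∉ T.
Only one set left: foxtrot ∈ E.

foxtrot: E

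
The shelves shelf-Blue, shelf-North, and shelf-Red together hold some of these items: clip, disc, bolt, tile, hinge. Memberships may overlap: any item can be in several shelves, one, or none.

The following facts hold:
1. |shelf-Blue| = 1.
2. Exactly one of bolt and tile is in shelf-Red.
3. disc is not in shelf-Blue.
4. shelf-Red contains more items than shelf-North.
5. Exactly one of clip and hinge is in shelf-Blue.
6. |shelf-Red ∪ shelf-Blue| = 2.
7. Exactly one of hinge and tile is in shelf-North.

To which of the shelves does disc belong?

disc: none

From (3): disc ∉ shelf-Blue.
Suppose disc ∈ shelf-North: no assignment then satisfies all the clues, so disc ∉ shelf-North.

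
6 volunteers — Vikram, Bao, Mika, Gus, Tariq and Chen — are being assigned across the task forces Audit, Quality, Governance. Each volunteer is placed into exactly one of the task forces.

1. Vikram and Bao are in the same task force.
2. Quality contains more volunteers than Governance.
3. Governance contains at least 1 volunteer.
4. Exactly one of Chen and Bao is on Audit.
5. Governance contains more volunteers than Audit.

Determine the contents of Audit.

Audit = {Chen}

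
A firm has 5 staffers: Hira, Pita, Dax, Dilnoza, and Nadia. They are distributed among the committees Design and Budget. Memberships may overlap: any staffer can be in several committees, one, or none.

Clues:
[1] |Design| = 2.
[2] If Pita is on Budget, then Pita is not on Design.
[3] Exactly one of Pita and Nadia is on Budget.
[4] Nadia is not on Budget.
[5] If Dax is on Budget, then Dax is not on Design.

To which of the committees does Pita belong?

Pita: Budget

From (4): Nadia ∉ Budget.
(3) (exactly one): Pita ∈ Budget.
(2): Pita ∉ Design.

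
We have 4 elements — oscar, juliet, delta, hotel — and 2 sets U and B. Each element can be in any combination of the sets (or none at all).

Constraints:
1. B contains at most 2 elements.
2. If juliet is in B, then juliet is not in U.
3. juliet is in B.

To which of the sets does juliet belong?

From (3): juliet ∈ B.
(2): juliet ∉ U.

juliet: B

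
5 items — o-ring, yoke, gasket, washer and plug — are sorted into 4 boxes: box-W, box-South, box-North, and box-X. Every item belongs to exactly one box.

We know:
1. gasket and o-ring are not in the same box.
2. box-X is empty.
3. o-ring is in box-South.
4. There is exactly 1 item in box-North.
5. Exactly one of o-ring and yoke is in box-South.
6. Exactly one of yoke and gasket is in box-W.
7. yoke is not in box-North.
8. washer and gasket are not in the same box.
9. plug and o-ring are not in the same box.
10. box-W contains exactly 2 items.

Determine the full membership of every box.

From (3): o-ring ∈ box-South.
From (7): yoke ∉ box-North.
(1): gasket ∉ box-South.
(2): box-X already has 0, so the rest are out.
(5) (exactly one): yoke ∉ box-South.
(9): plug ∉ box-South.
Only one box left: yoke ∈ box-W.
(6) (exactly one): gasket ∉ box-W.
Only one box left: gasket ∈ box-North.
(4): box-North already has 1, so the rest are out.
Only one box left: plug ∈ box-W.
Only one box left: washer ∈ box-South.

box-W = {plug, yoke}; box-South = {o-ring, washer}; box-North = {gasket}; box-X = {}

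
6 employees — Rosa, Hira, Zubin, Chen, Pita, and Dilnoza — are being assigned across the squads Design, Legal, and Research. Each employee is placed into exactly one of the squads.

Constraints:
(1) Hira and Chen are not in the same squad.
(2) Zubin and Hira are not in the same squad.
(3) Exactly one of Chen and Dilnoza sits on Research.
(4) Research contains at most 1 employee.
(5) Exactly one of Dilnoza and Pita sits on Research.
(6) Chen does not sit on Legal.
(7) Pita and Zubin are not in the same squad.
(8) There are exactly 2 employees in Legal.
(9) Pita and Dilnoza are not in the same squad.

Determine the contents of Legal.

Legal = {Hira, Pita}

From (6): Chen ∉ Legal.
Suppose Rosa ∈ Legal: no assignment then satisfies all the clues, so Rosa ∉ Legal.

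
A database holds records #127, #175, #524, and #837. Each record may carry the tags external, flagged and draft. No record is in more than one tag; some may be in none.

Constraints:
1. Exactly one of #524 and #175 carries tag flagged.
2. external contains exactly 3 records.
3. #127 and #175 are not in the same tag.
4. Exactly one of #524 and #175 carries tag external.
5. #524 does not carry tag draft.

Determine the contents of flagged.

flagged = {#175}

From (5): #524 ∉ draft.
Suppose #127 ∈ flagged: no assignment then satisfies all the clues, so #127 ∉ flagged.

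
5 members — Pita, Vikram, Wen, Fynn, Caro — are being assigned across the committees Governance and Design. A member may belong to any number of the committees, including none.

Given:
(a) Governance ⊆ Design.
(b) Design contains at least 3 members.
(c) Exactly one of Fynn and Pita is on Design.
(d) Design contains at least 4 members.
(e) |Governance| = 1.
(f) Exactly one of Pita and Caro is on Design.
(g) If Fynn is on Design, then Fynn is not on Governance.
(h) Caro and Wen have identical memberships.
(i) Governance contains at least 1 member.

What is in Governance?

Governance = {Vikram}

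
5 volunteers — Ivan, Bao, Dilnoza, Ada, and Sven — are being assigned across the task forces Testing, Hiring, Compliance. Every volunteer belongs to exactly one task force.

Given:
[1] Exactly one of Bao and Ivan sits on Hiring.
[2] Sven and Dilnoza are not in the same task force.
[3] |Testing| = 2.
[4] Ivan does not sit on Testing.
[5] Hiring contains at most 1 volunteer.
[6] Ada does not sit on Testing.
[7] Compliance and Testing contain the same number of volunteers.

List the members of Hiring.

Hiring = {Ivan}

From (4): Ivan ∉ Testing.
From (6): Ada ∉ Testing.
Suppose Ivan ∉ Hiring: no assignment then satisfies all the clues, so Ivan ∈ Hiring.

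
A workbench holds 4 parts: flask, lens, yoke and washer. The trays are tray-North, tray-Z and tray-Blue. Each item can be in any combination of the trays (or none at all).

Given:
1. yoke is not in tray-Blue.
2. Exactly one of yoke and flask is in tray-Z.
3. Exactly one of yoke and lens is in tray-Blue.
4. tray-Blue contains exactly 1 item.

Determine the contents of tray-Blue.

tray-Blue = {lens}

From (1): yoke ∉ tray-Blue.
(3) (exactly one): lens ∈ tray-Blue.
(4): tray-Blue already has 1, so the rest are out.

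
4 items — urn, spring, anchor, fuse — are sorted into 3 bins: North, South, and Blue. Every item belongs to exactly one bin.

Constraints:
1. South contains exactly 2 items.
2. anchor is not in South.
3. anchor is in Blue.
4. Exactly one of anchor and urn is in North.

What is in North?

From (2): anchor ∉ South.
From (3): anchor ∈ Blue.
(4) (exactly one): urn ∈ North.
(1): only 2 candidates remain for South, so all are in.

North = {urn}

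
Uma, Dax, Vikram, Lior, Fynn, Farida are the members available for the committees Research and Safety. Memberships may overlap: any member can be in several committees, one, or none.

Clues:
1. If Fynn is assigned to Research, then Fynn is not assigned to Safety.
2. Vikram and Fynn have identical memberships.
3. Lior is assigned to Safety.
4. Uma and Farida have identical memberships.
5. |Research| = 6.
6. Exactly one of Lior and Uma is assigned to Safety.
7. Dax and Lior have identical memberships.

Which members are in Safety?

Safety = {Dax, Lior}

From (3): Lior ∈ Safety.
(5): only 6 candidates remain for Research, so all are in.
(6) (exactly one): Uma ∉ Safety.
(7): Dax matches Lior: Dax ∈ Safety.
(1): Fynn ∉ Safety.
(2): Vikram matches Fynn: Vikram ∉ Safety.
(4): Farida matches Uma: Farida ∉ Safety.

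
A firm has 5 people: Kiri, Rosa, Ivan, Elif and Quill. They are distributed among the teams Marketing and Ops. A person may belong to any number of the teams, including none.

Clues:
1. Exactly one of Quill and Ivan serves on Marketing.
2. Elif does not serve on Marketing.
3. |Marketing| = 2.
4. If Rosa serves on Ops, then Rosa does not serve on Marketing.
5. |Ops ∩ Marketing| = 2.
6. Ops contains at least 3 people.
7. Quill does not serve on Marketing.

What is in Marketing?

Marketing = {Ivan, Kiri}

From (2): Elif ∉ Marketing.
From (7): Quill ∉ Marketing.
(1) (exactly one): Ivan ∈ Marketing.
Suppose Kiri ∉ Marketing: no assignment then satisfies all the clues, so Kiri ∈ Marketing.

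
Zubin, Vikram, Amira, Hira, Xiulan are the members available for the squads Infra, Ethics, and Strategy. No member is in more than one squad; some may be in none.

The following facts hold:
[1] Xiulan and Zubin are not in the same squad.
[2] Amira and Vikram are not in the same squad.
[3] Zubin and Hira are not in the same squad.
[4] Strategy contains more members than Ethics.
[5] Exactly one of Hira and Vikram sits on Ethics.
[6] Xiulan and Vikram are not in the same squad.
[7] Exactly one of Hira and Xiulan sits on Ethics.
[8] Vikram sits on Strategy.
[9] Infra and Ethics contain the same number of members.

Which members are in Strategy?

From (8): Vikram ∈ Strategy.
(2): Amira ∉ Strategy.
(5) (exactly one): Hira ∈ Ethics.
(6): Xiulan ∉ Strategy.
(7) (exactly one): Xiulan ∉ Ethics.
(3): Zubin ∉ Ethics.
Suppose Zubin ∉ Strategy: no assignment then satisfies all the clues, so Zubin ∈ Strategy.

Strategy = {Vikram, Zubin}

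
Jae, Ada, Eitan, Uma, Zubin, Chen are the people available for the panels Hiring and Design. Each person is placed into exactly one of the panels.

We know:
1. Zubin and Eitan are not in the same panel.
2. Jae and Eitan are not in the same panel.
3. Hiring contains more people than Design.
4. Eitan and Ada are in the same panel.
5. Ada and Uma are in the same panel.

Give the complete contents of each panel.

Hiring = {Ada, Chen, Eitan, Uma}; Design = {Jae, Zubin}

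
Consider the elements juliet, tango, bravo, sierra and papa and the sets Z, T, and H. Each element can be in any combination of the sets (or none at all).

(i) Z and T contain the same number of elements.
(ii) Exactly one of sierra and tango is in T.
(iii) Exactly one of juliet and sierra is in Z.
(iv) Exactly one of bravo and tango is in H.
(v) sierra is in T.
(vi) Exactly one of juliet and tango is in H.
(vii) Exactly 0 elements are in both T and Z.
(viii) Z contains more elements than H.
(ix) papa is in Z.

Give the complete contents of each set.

Z = {juliet, papa}; T = {bravo, sierra}; H = {tango}

From (v): sierra ∈ T.
From (ix): papa ∈ Z.
(ii) (exactly one): tango ∉ T.
Suppose juliet ∉ Z: no assignment then satisfies all the clues, so juliet ∈ Z.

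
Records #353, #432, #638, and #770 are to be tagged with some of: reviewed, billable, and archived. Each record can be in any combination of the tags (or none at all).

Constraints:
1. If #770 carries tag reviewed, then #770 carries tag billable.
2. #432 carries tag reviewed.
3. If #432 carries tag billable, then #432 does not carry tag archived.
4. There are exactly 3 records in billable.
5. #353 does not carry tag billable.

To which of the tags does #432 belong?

#432: billable, reviewed

From (2): #432 ∈ reviewed.
From (5): #353 ∉ billable.
(4): only 3 candidates remain for billable, so all are in.
(3): #432 ∉ archived.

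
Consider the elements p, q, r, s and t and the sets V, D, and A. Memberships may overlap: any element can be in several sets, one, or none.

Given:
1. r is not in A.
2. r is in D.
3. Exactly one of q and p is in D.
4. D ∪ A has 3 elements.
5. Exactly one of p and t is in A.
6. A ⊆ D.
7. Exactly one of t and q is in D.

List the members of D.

D = {p, r, t}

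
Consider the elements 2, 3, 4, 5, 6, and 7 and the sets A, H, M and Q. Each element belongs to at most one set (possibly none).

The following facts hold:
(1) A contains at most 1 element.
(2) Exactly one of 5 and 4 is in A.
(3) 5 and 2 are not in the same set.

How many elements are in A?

1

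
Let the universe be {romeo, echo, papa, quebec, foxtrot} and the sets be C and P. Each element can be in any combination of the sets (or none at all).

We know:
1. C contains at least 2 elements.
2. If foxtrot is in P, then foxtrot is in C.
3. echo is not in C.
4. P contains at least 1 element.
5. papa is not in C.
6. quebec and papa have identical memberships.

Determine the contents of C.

C = {foxtrot, romeo}

From (3): echo ∉ C.
From (5): papa ∉ C.
(6): quebec matches papa: quebec ∉ C.
(1): only 2 candidates remain for C, so all are in.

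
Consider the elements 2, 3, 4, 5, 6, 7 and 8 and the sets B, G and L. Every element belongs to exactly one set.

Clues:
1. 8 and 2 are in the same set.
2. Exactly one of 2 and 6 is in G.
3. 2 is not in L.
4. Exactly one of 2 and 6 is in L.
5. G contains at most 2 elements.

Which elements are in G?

G = {2, 8}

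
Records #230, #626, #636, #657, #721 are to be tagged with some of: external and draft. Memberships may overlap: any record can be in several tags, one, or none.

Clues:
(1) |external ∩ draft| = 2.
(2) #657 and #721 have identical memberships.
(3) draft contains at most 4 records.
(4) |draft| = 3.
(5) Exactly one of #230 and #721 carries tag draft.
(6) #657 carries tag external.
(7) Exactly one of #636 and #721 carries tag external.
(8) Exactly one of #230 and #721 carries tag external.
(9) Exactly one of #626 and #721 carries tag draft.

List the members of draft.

From (6): #657 ∈ external.
(2): #721 matches #657: #721 ∈ external.
(7) (exactly one): #636 ∉ external.
(8) (exactly one): #230 ∉ external.
Suppose #230 ∈ draft: no assignment then satisfies all the clues, so #230 ∉ draft.

draft = {#636, #657, #721}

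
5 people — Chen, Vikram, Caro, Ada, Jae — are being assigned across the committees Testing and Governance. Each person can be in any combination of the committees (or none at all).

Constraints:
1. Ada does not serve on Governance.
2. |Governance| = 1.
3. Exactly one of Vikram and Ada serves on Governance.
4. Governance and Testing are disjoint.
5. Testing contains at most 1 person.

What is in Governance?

Governance = {Vikram}

From (1): Ada ∉ Governance.
(3) (exactly one): Vikram ∈ Governance.
(4) (disjoint): Vikram ∉ Testing.
(2): Governance already has 1, so the rest are out.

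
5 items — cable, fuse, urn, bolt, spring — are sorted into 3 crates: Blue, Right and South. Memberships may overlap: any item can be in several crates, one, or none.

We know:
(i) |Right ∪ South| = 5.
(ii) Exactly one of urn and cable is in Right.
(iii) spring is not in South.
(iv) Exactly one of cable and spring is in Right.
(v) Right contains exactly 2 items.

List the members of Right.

Right = {spring, urn}

From (iii): spring ∉ South.
Suppose cable ∈ Right: no assignment then satisfies all the clues, so cable ∉ Right.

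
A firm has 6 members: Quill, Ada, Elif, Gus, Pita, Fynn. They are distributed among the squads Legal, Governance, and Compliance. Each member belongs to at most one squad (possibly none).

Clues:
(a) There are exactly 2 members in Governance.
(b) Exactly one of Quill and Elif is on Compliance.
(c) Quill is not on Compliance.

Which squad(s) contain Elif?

From (c): Quill ∉ Compliance.
(b) (exactly one): Elif ∈ Compliance.

Elif: Compliance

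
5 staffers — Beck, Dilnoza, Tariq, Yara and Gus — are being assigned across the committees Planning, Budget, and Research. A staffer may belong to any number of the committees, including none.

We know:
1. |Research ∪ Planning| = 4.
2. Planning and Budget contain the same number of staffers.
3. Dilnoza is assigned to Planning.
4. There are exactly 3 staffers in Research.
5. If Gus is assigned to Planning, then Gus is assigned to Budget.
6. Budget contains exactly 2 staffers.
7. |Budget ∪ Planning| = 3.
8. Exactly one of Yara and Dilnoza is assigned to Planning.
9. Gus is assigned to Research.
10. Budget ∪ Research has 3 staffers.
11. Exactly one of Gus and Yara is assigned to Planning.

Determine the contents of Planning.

Planning = {Dilnoza, Gus}

From (3): Dilnoza ∈ Planning.
From (9): Gus ∈ Research.
(8) (exactly one): Yara ∉ Planning.
(11) (exactly one): Gus ∈ Planning.
(5): Gus ∈ Budget.
Suppose Beck ∈ Planning: no assignment then satisfies all the clues, so Beck ∉ Planning.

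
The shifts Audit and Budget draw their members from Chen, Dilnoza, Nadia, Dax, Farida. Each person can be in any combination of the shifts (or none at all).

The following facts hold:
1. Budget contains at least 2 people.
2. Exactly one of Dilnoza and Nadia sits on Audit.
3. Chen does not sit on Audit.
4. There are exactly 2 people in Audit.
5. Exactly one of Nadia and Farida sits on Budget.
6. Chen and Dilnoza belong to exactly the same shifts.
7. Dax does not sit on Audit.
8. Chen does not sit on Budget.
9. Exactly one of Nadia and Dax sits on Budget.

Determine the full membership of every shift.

Audit = {Farida, Nadia}; Budget = {Dax, Farida}

From (3): Chen ∉ Audit.
From (7): Dax ∉ Audit.
From (8): Chen ∉ Budget.
(6): Dilnoza matches Chen: Dilnoza ∉ Audit.
(6): Dilnoza matches Chen: Dilnoza ∉ Budget.
(2) (exactly one): Nadia ∈ Audit.
(4): only 2 candidates remain for Audit, so all are in.
Suppose Nadia ∈ Budget: no assignment then satisfies all the clues, so Nadia ∉ Budget.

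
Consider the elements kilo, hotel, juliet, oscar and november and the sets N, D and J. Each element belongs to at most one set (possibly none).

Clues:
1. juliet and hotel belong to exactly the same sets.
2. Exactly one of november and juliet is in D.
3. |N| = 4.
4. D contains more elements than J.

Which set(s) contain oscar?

oscar: N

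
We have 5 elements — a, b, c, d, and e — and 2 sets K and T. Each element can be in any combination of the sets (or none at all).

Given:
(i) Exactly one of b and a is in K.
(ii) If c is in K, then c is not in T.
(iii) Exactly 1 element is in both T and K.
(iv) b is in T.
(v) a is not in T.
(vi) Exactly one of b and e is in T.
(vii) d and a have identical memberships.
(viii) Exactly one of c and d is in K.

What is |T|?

1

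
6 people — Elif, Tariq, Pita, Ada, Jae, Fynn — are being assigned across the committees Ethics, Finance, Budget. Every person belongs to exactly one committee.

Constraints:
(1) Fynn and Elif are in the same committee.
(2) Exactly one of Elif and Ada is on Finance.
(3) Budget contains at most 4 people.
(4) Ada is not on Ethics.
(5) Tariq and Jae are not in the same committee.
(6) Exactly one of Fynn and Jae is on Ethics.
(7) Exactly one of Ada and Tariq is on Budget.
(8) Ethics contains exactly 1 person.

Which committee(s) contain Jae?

From (4): Ada ∉ Ethics.
Suppose Jae ∉ Ethics: no assignment then satisfies all the clues, so Jae ∈ Ethics.

Jae: Ethics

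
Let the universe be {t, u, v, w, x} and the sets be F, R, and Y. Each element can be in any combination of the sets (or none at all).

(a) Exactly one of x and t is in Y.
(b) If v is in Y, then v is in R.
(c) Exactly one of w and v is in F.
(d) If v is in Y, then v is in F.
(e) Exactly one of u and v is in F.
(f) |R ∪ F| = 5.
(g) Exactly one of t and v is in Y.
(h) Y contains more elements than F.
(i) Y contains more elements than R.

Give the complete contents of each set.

F = {t, v, x}; R = {u, v, w}; Y = {u, v, w, x}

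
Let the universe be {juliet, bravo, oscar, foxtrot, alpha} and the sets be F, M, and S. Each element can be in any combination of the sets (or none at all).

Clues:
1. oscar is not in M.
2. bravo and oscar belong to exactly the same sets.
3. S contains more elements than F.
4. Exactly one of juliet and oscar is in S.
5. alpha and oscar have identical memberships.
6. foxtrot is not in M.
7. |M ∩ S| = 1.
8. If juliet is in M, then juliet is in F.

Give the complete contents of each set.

From (1): oscar ∉ M.
From (6): foxtrot ∉ M.
(2): bravo matches oscar: bravo ∉ M.
(5): alpha matches oscar: alpha ∉ M.
Suppose juliet ∉ F: no assignment then satisfies all the clues, so juliet ∈ F.

F = {juliet}; M = {juliet}; S = {foxtrot, juliet}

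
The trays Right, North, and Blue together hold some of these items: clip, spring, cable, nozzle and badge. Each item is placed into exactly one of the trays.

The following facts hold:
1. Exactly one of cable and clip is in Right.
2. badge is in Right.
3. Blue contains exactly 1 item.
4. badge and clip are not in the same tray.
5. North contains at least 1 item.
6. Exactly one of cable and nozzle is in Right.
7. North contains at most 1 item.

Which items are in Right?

Right = {badge, cable, spring}

From (2): badge ∈ Right.
(4): clip ∉ Right.
(1) (exactly one): cable ∈ Right.
(6) (exactly one): nozzle ∉ Right.
Suppose spring ∉ Right: no assignment then satisfies all the clues, so spring ∈ Right.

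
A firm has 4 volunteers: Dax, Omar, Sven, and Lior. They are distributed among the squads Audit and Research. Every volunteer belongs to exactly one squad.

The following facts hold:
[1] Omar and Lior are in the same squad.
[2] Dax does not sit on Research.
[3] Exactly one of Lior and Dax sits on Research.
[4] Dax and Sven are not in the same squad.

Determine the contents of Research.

From (2): Dax ∉ Research.
(3) (exactly one): Lior ∈ Research.
Only one squad left: Dax ∈ Audit.
(1): Omar matches Lior: Omar ∉ Audit.
(1): Omar matches Lior: Omar ∈ Research.
(4): Sven ∉ Audit.
Only one squad left: Sven ∈ Research.

Research = {Lior, Omar, Sven}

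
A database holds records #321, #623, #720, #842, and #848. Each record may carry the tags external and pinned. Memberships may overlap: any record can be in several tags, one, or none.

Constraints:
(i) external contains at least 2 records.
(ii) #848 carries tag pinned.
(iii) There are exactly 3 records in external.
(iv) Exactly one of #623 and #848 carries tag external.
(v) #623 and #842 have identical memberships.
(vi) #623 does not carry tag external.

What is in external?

From (ii): #848 ∈ pinned.
From (vi): #623 ∉ external.
(iv) (exactly one): #848 ∈ external.
(v): #842 matches #623: #842 ∉ external.
(iii): only 3 candidates remain for external, so all are in.

external = {#321, #720, #848}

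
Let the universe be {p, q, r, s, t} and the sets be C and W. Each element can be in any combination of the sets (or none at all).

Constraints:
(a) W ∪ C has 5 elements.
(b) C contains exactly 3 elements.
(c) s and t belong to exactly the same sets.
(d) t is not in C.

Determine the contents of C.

From (d): t ∉ C.
(c): s matches t: s ∉ C.
(b): only 3 candidates remain for C, so all are in.

C = {p, q, r}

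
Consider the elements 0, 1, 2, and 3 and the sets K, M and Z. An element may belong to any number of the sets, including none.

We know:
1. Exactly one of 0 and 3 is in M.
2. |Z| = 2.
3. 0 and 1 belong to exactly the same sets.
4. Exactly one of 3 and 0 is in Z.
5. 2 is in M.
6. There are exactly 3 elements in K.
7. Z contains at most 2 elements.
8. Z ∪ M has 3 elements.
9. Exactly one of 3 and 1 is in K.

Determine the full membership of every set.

K = {0, 1, 2}; M = {0, 1, 2}; Z = {0, 1}

From (5): 2 ∈ M.
Suppose 0 ∉ K: no assignment then satisfies all the clues, so 0 ∈ K.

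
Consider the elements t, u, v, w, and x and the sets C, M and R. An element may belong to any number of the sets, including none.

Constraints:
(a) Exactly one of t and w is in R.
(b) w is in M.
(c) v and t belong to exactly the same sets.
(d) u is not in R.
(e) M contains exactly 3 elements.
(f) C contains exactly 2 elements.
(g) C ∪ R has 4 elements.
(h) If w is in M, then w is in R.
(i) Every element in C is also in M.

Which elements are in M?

M = {t, v, w}

From (b): w ∈ M.
From (d): u ∉ R.
(h): w ∈ R.
(a) (exactly one): t ∉ R.
(c): v matches t: v ∉ R.
Suppose t ∉ M: no assignment then satisfies all the clues, so t ∈ M.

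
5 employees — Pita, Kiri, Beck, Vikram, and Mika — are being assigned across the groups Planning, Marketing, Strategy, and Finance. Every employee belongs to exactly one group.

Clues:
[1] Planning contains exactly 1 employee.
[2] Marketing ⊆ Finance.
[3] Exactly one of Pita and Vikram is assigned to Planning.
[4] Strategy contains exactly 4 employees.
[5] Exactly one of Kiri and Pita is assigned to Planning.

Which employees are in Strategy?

Strategy = {Beck, Kiri, Mika, Vikram}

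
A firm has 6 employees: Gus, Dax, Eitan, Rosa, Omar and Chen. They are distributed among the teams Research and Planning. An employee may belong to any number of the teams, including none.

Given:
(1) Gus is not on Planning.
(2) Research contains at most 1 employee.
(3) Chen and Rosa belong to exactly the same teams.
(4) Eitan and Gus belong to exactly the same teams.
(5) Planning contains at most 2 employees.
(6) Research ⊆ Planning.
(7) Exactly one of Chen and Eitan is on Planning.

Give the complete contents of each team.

Research = {}; Planning = {Chen, Rosa}

From (1): Gus ∉ Planning.
(4): Eitan matches Gus: Eitan ∉ Planning.
(6) contrapositive: Gus ∉ Research.
(6) contrapositive: Eitan ∉ Research.
(7) (exactly one): Chen ∈ Planning.
(3): Rosa matches Chen: Rosa ∈ Planning.
(5): Planning already has 2, so the rest are out.
(6) contrapositive: Dax ∉ Research.
(6) contrapositive: Omar ∉ Research.
Suppose Rosa ∈ Research: no assignment then satisfies all the clues, so Rosa ∉ Research.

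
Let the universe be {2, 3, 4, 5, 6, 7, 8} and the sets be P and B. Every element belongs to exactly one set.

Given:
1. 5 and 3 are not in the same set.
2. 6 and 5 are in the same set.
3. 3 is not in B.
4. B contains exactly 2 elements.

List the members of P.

P = {2, 3, 4, 7, 8}

From (3): 3 ∉ B.
Only one set left: 3 ∈ P.
(1): 5 ∉ P.
(2): 6 matches 5: 6 ∉ P.
Only one set left: 5 ∈ B.
Only one set left: 6 ∈ B.
(4): B already has 2, so the rest are out.
Only one set left: 2 ∈ P.
Only one set left: 4 ∈ P.
Only one set left: 7 ∈ P.
Only one set left: 8 ∈ P.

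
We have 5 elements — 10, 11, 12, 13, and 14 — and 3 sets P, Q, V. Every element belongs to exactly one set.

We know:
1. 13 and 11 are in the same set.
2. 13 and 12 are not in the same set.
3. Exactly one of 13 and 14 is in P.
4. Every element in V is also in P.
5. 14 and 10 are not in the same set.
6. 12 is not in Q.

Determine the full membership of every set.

P = {12, 14}; Q = {10, 11, 13}; V = {}

From (6): 12 ∉ Q.
Suppose 10 ∈ P: no assignment then satisfies all the clues, so 10 ∉ P.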